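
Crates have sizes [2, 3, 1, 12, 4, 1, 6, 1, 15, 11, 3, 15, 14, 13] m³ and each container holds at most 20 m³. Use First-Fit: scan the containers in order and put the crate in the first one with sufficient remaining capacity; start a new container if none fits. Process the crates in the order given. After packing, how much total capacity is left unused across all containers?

2 m³ → container 1 (remaining 18 m³)
3 m³ → container 1 (remaining 15 m³)
1 m³ → container 1 (remaining 14 m³)
12 m³ → container 1 (remaining 2 m³)
4 m³ → container 2 (remaining 16 m³)
1 m³ → container 1 (remaining 1 m³)
6 m³ → container 2 (remaining 10 m³)
1 m³ → container 1 (remaining 0 m³)
15 m³ → container 3 (remaining 5 m³)
11 m³ → container 4 (remaining 9 m³)
3 m³ → container 2 (remaining 7 m³)
15 m³ → container 5 (remaining 5 m³)
14 m³ → container 6 (remaining 6 m³)
13 m³ → container 7 (remaining 7 m³)
7 containers × 20 m³ = 140 m³; used 101 m³; unused 39 m³.

39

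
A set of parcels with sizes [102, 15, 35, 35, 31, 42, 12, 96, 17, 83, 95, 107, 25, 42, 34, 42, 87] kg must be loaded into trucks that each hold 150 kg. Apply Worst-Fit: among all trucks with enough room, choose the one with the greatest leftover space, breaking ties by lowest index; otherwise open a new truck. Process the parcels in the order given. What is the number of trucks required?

102 kg → truck 1 (remaining 48 kg)
15 kg → truck 1 (remaining 33 kg)
35 kg → truck 2 (remaining 115 kg)
35 kg → truck 2 (remaining 80 kg)
31 kg → truck 2 (remaining 49 kg)
42 kg → truck 2 (remaining 7 kg)
12 kg → truck 1 (remaining 21 kg)
96 kg → truck 3 (remaining 54 kg)
17 kg → truck 3 (remaining 37 kg)
83 kg → truck 4 (remaining 67 kg)
95 kg → truck 5 (remaining 55 kg)
107 kg → truck 6 (remaining 43 kg)
25 kg → truck 4 (remaining 42 kg)
42 kg → truck 5 (remaining 13 kg)
34 kg → truck 6 (remaining 9 kg)
42 kg → truck 4 (remaining 0 kg)
87 kg → truck 7 (remaining 63 kg)
Final trucks: [102,15,12] [35,35,31,42] [96,17] [83,25,42] [95,42] [107,34] [87].

7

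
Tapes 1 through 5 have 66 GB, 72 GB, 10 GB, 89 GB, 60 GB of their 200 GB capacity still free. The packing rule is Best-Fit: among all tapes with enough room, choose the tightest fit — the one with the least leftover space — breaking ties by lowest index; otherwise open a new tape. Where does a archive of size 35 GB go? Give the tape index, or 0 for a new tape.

Tapes with room: tape 1 (66 GB), tape 2 (72 GB), tape 4 (89 GB), tape 5 (60 GB).
Tightest fit is tape 5 with 60 GB free.

5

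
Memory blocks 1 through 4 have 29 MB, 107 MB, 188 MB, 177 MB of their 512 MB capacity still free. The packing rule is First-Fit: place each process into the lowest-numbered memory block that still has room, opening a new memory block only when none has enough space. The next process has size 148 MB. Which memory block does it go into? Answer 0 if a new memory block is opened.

3

Memory blocks with room: memory block 3 (188 MB), memory block 4 (177 MB).
The first with room is memory block 3.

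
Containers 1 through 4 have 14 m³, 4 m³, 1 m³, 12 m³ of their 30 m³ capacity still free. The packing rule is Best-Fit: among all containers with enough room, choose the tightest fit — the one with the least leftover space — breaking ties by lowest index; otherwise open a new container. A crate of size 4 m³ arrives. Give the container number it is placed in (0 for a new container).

Containers with room: container 1 (14 m³), container 2 (4 m³), container 4 (12 m³).
Tightest fit is container 2 with 4 m³ free.

2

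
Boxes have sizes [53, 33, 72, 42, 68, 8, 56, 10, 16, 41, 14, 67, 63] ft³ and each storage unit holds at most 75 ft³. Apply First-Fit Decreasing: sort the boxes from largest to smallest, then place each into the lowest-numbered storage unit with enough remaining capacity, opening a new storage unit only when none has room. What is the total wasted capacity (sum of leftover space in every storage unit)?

57

Sorted descending: 72, 68, 67, 63, 56, 53, 42, 41, 33, 16, 14, 10, 8.
storage unit 1: place 72 ft³, 3 ft³ left
storage unit 2: place 68 ft³, 7 ft³ left
storage unit 3: place 67 ft³, 8 ft³ left
storage unit 4: place 63 ft³, 12 ft³ left
storage unit 5: place 56 ft³, 19 ft³ left
storage unit 6: place 53 ft³, 22 ft³ left
storage unit 7: place 42 ft³, 33 ft³ left
storage unit 8: place 41 ft³, 34 ft³ left
storage unit 7: place 33 ft³, 0 ft³ left
storage unit 5: place 16 ft³, 3 ft³ left
storage unit 6: place 14 ft³, 8 ft³ left
storage unit 4: place 10 ft³, 2 ft³ left
storage unit 3: place 8 ft³, 0 ft³ left
8 storage units × 75 ft³ = 600 ft³; used 543 ft³; unused 57 ft³.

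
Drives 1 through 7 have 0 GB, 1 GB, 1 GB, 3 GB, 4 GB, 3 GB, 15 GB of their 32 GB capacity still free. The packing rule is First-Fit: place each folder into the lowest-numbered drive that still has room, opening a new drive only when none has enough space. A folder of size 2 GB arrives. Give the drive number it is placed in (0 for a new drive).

Drives with room: drive 4 (3 GB), drive 5 (4 GB), drive 6 (3 GB), drive 7 (15 GB).
The first with room is drive 4.

4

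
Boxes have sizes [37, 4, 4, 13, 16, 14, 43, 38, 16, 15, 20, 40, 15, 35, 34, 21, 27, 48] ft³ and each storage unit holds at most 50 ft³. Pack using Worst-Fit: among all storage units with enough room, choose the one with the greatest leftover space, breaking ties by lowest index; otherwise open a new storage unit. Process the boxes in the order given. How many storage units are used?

storage unit 1: place 37 ft³, 13 ft³ left
storage unit 1: place 4 ft³, 9 ft³ left
storage unit 1: place 4 ft³, 5 ft³ left
storage unit 2: place 13 ft³, 37 ft³ left
storage unit 2: place 16 ft³, 21 ft³ left
storage unit 2: place 14 ft³, 7 ft³ left
storage unit 3: place 43 ft³, 7 ft³ left
storage unit 4: place 38 ft³, 12 ft³ left
storage unit 5: place 16 ft³, 34 ft³ left
storage unit 5: place 15 ft³, 19 ft³ left
storage unit 6: place 20 ft³, 30 ft³ left
storage unit 7: place 40 ft³, 10 ft³ left
storage unit 6: place 15 ft³, 15 ft³ left
storage unit 8: place 35 ft³, 15 ft³ left
storage unit 9: place 34 ft³, 16 ft³ left
storage unit 10: place 21 ft³, 29 ft³ left
storage unit 10: place 27 ft³, 2 ft³ left
storage unit 11: place 48 ft³, 2 ft³ left

11 storage units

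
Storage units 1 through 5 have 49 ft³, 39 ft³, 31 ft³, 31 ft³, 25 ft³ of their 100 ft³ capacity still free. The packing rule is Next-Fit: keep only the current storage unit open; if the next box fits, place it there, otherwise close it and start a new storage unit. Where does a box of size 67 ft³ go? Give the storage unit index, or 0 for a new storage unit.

Next-Fit only looks at storage unit 5, which has 25 ft³ free.
67 ft³ does not fit, so a new storage unit is opened.

0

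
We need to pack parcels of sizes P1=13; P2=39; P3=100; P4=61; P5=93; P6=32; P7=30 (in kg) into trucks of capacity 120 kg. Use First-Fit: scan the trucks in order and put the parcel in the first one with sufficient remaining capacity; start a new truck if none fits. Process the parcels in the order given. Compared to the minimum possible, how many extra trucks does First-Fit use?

First-Fit: [13,39,61] [100] [93] [32,30] → 4 trucks.
Total size 368 kg; any packing needs at least ⌈368/120⌉ = 4 trucks.
So 4 is already optimal.

0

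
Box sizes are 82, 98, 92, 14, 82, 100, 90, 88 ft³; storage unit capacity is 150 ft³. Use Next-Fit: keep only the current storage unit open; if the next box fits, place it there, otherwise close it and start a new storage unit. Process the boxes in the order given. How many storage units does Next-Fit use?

82 ft³ → storage unit 1 (remaining 68 ft³)
98 ft³ → storage unit 2 (remaining 52 ft³)
92 ft³ → storage unit 3 (remaining 58 ft³)
14 ft³ → storage unit 3 (remaining 44 ft³)
82 ft³ → storage unit 4 (remaining 68 ft³)
100 ft³ → storage unit 5 (remaining 50 ft³)
90 ft³ → storage unit 6 (remaining 60 ft³)
88 ft³ → storage unit 7 (remaining 62 ft³)
Final storage units: [82] [98] [92,14] [82] [100] [90] [88].

7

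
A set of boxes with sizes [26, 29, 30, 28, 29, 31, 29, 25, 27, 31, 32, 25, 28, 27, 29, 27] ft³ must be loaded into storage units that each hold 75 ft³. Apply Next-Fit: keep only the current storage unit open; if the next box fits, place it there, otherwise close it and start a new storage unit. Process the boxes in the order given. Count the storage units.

8

Put 26 ft³ in storage unit 1; 49 ft³ remain.
Put 29 ft³ in storage unit 1; 20 ft³ remain.
Put 30 ft³ in storage unit 2; 45 ft³ remain.
Put 28 ft³ in storage unit 2; 17 ft³ remain.
Put 29 ft³ in storage unit 3; 46 ft³ remain.
Put 31 ft³ in storage unit 3; 15 ft³ remain.
Put 29 ft³ in storage unit 4; 46 ft³ remain.
Put 25 ft³ in storage unit 4; 21 ft³ remain.
Put 27 ft³ in storage unit 5; 48 ft³ remain.
Put 31 ft³ in storage unit 5; 17 ft³ remain.
Put 32 ft³ in storage unit 6; 43 ft³ remain.
Put 25 ft³ in storage unit 6; 18 ft³ remain.
Put 28 ft³ in storage unit 7; 47 ft³ remain.
Put 27 ft³ in storage unit 7; 20 ft³ remain.
Put 29 ft³ in storage unit 8; 46 ft³ remain.
Put 27 ft³ in storage unit 8; 19 ft³ remain.
Final storage units: [26,29] [30,28] [29,31] [29,25] [27,31] [32,25] [28,27] [29,27].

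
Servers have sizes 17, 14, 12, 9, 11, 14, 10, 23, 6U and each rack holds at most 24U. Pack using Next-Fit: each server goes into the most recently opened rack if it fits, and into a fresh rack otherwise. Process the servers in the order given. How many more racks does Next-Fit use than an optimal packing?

Next-Fit: [17] [14] [12,9] [11] [14,10] [23] [6] → 7 racks.
Total size 116U; any packing needs at least ⌈116/24⌉ = 5 racks.
An optimal packing achieves that bound: [23] [17,6] [14,10] [14,9] [12,11] → 5 racks.
Excess: 7 − 5 = 2.

2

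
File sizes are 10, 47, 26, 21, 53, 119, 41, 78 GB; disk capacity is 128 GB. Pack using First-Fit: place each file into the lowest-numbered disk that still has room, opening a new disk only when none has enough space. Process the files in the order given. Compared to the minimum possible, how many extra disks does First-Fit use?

0

First-Fit: [10,47,26,21] [53,41] [119] [78] → 4 disks.
Total size 395 GB; any packing needs at least ⌈395/128⌉ = 4 disks.
So 4 is already optimal.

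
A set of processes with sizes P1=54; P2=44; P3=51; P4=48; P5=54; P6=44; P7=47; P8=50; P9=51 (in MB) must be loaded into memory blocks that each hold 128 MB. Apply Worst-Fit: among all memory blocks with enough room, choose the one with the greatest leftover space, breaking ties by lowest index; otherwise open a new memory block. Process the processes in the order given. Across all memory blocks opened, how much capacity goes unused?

memory block 1: place P1 (54 MB), 74 MB left
memory block 1: place P2 (44 MB), 30 MB left
memory block 2: place P3 (51 MB), 77 MB left
memory block 2: place P4 (48 MB), 29 MB left
memory block 3: place P5 (54 MB), 74 MB left
memory block 3: place P6 (44 MB), 30 MB left
memory block 4: place P7 (47 MB), 81 MB left
memory block 4: place P8 (50 MB), 31 MB left
memory block 5: place P9 (51 MB), 77 MB left
5 memory blocks × 128 MB = 640 MB; used 443 MB; unused 197 MB.

197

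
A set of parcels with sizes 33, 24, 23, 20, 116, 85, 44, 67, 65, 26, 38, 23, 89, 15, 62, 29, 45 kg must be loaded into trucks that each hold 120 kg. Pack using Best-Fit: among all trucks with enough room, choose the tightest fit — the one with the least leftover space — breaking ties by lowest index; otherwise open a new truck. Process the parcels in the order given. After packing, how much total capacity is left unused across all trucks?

156

truck 1: place 33 kg, 87 kg left
truck 1: place 24 kg, 63 kg left
truck 1: place 23 kg, 40 kg left
truck 1: place 20 kg, 20 kg left
truck 2: place 116 kg, 4 kg left
truck 3: place 85 kg, 35 kg left
truck 4: place 44 kg, 76 kg left
truck 4: place 67 kg, 9 kg left
truck 5: place 65 kg, 55 kg left
truck 3: place 26 kg, 9 kg left
truck 5: place 38 kg, 17 kg left
truck 6: place 23 kg, 97 kg left
truck 6: place 89 kg, 8 kg left
truck 5: place 15 kg, 2 kg left
truck 7: place 62 kg, 58 kg left
truck 7: place 29 kg, 29 kg left
truck 8: place 45 kg, 75 kg left
8 trucks × 120 kg = 960 kg; used 804 kg; unused 156 kg.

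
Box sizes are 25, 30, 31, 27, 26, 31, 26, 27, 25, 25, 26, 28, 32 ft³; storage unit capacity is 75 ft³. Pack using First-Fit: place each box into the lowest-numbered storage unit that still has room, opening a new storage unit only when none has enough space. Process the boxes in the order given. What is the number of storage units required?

storage unit 1: place 25 ft³, 50 ft³ left
storage unit 1: place 30 ft³, 20 ft³ left
storage unit 2: place 31 ft³, 44 ft³ left
storage unit 2: place 27 ft³, 17 ft³ left
storage unit 3: place 26 ft³, 49 ft³ left
storage unit 3: place 31 ft³, 18 ft³ left
storage unit 4: place 26 ft³, 49 ft³ left
storage unit 4: place 27 ft³, 22 ft³ left
storage unit 5: place 25 ft³, 50 ft³ left
storage unit 5: place 25 ft³, 25 ft³ left
storage unit 6: place 26 ft³, 49 ft³ left
storage unit 6: place 28 ft³, 21 ft³ left
storage unit 7: place 32 ft³, 43 ft³ left

7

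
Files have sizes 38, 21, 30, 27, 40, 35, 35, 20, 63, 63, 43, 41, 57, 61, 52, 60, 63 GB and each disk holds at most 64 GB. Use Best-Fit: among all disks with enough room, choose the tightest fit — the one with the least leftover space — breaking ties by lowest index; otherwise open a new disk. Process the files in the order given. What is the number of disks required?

38 GB → disk 1 (remaining 26 GB)
21 GB → disk 1 (remaining 5 GB)
30 GB → disk 2 (remaining 34 GB)
27 GB → disk 2 (remaining 7 GB)
40 GB → disk 3 (remaining 24 GB)
35 GB → disk 4 (remaining 29 GB)
35 GB → disk 5 (remaining 29 GB)
20 GB → disk 3 (remaining 4 GB)
63 GB → disk 6 (remaining 1 GB)
63 GB → disk 7 (remaining 1 GB)
43 GB → disk 8 (remaining 21 GB)
41 GB → disk 9 (remaining 23 GB)
57 GB → disk 10 (remaining 7 GB)
61 GB → disk 11 (remaining 3 GB)
52 GB → disk 12 (remaining 12 GB)
60 GB → disk 13 (remaining 4 GB)
63 GB → disk 14 (remaining 1 GB)
Final disks: [38,21] [30,27] [40,20] [35] [35] [63] [63] [43] [41] [57] [61] [52] [60] [63].

14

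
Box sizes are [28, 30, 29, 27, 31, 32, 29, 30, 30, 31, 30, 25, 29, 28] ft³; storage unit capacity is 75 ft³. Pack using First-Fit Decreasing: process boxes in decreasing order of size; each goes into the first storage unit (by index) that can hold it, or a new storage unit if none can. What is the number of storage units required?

7 storage units

Sorted descending: 32, 31, 31, 30, 30, 30, 30, 29, 29, 29, 28, 28, 27, 25.
storage unit 1: place 32 ft³, 43 ft³ left
storage unit 1: place 31 ft³, 12 ft³ left
storage unit 2: place 31 ft³, 44 ft³ left
storage unit 2: place 30 ft³, 14 ft³ left
storage unit 3: place 30 ft³, 45 ft³ left
storage unit 3: place 30 ft³, 15 ft³ left
storage unit 4: place 30 ft³, 45 ft³ left
storage unit 4: place 29 ft³, 16 ft³ left
storage unit 5: place 29 ft³, 46 ft³ left
storage unit 5: place 29 ft³, 17 ft³ left
storage unit 6: place 28 ft³, 47 ft³ left
storage unit 6: place 28 ft³, 19 ft³ left
storage unit 7: place 27 ft³, 48 ft³ left
storage unit 7: place 25 ft³, 23 ft³ left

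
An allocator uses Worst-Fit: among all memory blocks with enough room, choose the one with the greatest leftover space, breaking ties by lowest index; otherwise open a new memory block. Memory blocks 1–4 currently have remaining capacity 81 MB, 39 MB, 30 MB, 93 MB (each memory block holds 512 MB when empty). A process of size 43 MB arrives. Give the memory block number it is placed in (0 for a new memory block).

4

Memory blocks with room: memory block 1 (81 MB), memory block 4 (93 MB).
Most room is memory block 4 with 93 MB free.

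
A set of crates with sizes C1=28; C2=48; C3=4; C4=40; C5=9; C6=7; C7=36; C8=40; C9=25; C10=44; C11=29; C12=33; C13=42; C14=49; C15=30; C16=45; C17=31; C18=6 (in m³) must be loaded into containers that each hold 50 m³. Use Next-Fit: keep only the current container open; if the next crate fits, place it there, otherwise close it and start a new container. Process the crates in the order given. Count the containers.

container 1: place C1 (28 m³), 22 m³ left
container 2: place C2 (48 m³), 2 m³ left
container 3: place C3 (4 m³), 46 m³ left
container 3: place C4 (40 m³), 6 m³ left
container 4: place C5 (9 m³), 41 m³ left
container 4: place C6 (7 m³), 34 m³ left
container 5: place C7 (36 m³), 14 m³ left
container 6: place C8 (40 m³), 10 m³ left
container 7: place C9 (25 m³), 25 m³ left
container 8: place C10 (44 m³), 6 m³ left
container 9: place C11 (29 m³), 21 m³ left
container 10: place C12 (33 m³), 17 m³ left
container 11: place C13 (42 m³), 8 m³ left
container 12: place C14 (49 m³), 1 m³ left
container 13: place C15 (30 m³), 20 m³ left
container 14: place C16 (45 m³), 5 m³ left
container 15: place C17 (31 m³), 19 m³ left
container 15: place C18 (6 m³), 13 m³ left

15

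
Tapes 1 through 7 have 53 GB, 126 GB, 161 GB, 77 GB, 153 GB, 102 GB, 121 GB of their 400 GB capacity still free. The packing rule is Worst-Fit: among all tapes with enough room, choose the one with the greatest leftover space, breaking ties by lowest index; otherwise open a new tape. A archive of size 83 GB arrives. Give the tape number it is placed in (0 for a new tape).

3

Tapes with room: tape 2 (126 GB), tape 3 (161 GB), tape 5 (153 GB), tape 6 (102 GB), tape 7 (121 GB).
Most room is tape 3 with 161 GB free.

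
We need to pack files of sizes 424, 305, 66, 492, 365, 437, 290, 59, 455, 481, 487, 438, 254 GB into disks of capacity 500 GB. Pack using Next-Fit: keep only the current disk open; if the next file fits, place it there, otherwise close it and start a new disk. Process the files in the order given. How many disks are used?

11 disks

disk 1: place 424 GB, 76 GB left
disk 2: place 305 GB, 195 GB left
disk 2: place 66 GB, 129 GB left
disk 3: place 492 GB, 8 GB left
disk 4: place 365 GB, 135 GB left
disk 5: place 437 GB, 63 GB left
disk 6: place 290 GB, 210 GB left
disk 6: place 59 GB, 151 GB left
disk 7: place 455 GB, 45 GB left
disk 8: place 481 GB, 19 GB left
disk 9: place 487 GB, 13 GB left
disk 10: place 438 GB, 62 GB left
disk 11: place 254 GB, 246 GB left
Final disks: [424] [305,66] [492] [365] [437] [290,59] [455] [481] [487] [438] [254].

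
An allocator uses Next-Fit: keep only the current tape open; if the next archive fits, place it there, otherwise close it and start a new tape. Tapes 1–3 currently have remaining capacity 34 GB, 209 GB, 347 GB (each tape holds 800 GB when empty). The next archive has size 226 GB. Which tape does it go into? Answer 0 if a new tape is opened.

3

Next-Fit only looks at tape 3, which has 347 GB free.
226 GB fits there.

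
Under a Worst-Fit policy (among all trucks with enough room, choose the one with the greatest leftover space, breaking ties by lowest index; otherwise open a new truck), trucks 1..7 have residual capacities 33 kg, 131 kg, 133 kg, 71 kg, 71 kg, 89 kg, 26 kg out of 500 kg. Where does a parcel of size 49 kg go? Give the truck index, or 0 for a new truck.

Trucks with room: truck 2 (131 kg), truck 3 (133 kg), truck 4 (71 kg), truck 5 (71 kg), truck 6 (89 kg).
Most room is truck 3 with 133 kg free.

3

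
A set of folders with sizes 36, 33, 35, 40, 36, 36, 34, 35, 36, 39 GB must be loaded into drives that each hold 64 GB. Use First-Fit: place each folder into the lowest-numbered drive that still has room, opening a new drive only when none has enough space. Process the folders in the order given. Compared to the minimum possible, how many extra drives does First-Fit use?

0

First-Fit: [36] [33] [35] [40] [36] [36] [34] [35] [36] [39] → 10 drives.
10 folders exceed 32 GB (half the capacity), and no two of those can share a drive, so at least 10 drives are needed.
So 10 is already optimal.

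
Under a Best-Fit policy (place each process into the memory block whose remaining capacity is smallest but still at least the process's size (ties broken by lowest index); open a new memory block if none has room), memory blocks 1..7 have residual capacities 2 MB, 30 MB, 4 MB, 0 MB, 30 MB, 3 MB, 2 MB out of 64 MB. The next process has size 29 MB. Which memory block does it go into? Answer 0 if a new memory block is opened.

Memory blocks with room: memory block 2 (30 MB), memory block 5 (30 MB).
Tightest fit is memory block 2 with 30 MB free.

2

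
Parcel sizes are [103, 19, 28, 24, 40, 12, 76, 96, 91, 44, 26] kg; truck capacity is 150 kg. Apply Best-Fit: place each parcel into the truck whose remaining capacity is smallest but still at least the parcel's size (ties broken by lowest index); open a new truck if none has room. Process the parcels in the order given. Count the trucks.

5 trucks

103 kg → truck 1 (remaining 47 kg)
19 kg → truck 1 (remaining 28 kg)
28 kg → truck 1 (remaining 0 kg)
24 kg → truck 2 (remaining 126 kg)
40 kg → truck 2 (remaining 86 kg)
12 kg → truck 2 (remaining 74 kg)
76 kg → truck 3 (remaining 74 kg)
96 kg → truck 4 (remaining 54 kg)
91 kg → truck 5 (remaining 59 kg)
44 kg → truck 4 (remaining 10 kg)
26 kg → truck 5 (remaining 33 kg)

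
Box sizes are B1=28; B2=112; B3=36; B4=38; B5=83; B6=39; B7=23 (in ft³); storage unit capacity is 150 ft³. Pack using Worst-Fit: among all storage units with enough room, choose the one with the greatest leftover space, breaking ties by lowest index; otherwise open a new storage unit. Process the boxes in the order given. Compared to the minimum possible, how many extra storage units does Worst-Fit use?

Worst-Fit: [28,112] [36,38,39] [83,23] → 3 storage units.
Total size 359 ft³; any packing needs at least ⌈359/150⌉ = 3 storage units.
So 3 is already optimal.

0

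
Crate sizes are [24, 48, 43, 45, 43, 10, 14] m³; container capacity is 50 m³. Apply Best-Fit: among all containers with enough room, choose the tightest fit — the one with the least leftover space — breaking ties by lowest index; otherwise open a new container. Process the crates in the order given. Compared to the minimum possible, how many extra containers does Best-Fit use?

0

Best-Fit: [24,10,14] [48] [43] [45] [43] → 5 containers.
Total size 227 m³; any packing needs at least ⌈227/50⌉ = 5 containers.
So 5 is already optimal.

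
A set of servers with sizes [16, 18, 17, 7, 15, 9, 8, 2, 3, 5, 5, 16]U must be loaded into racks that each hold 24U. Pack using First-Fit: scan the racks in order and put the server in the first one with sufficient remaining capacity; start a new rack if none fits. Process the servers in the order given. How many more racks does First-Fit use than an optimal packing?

0

First-Fit: [16,7] [18,2,3] [17,5] [15,9] [8,5] [16] → 6 racks.
Total size 121U; any packing needs at least ⌈121/24⌉ = 6 racks.
So 6 is already optimal.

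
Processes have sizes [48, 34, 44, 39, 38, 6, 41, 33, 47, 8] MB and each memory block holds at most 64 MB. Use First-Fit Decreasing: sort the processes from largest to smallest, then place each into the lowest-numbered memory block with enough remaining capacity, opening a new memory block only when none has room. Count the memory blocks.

Sorted descending: 48, 47, 44, 41, 39, 38, 34, 33, 8, 6.
memory block 1: place 48 MB, 16 MB left
memory block 2: place 47 MB, 17 MB left
memory block 3: place 44 MB, 20 MB left
memory block 4: place 41 MB, 23 MB left
memory block 5: place 39 MB, 25 MB left
memory block 6: place 38 MB, 26 MB left
memory block 7: place 34 MB, 30 MB left
memory block 8: place 33 MB, 31 MB left
memory block 1: place 8 MB, 8 MB left
memory block 1: place 6 MB, 2 MB left
Final memory blocks: [48,8,6] [47] [44] [41] [39] [38] [34] [33].

8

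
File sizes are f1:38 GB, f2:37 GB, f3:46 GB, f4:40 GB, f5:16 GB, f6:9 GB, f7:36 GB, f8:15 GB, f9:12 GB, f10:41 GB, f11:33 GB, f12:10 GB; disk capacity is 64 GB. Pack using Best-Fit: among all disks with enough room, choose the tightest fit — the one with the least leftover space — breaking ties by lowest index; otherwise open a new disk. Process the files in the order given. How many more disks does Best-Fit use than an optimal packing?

Best-Fit: [38,12,10] [37] [46,16] [40,9,15] [36] [41] [33] → 7 disks.
7 files exceed 32 GB (half the capacity), and no two of those can share a disk, so at least 7 disks are needed.
So 7 is already optimal.

0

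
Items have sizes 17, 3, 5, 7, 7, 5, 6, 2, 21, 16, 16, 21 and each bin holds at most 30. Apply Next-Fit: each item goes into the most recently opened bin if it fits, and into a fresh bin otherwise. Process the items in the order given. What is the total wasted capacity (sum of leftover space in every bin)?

54

bin 1: place 17, 13 left
bin 1: place 3, 10 left
bin 1: place 5, 5 left
bin 2: place 7, 23 left
bin 2: place 7, 16 left
bin 2: place 5, 11 left
bin 2: place 6, 5 left
bin 2: place 2, 3 left
bin 3: place 21, 9 left
bin 4: place 16, 14 left
bin 5: place 16, 14 left
bin 6: place 21, 9 left
6 bins × 30 = 180; used 126; unused 54.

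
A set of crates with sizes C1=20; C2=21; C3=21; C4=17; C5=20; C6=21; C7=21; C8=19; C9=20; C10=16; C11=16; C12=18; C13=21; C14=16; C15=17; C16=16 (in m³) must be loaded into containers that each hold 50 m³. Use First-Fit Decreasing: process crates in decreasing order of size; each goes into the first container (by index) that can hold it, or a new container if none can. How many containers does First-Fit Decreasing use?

Sorted descending: 21, 21, 21, 21, 21, 20, 20, 20, 19, 18, 17, 17, 16, 16, 16, 16.
Put 21 m³ in container 1; 29 m³ remain.
Put 21 m³ in container 1; 8 m³ remain.
Put 21 m³ in container 2; 29 m³ remain.
Put 21 m³ in container 2; 8 m³ remain.
Put 21 m³ in container 3; 29 m³ remain.
Put 20 m³ in container 3; 9 m³ remain.
Put 20 m³ in container 4; 30 m³ remain.
Put 20 m³ in container 4; 10 m³ remain.
Put 19 m³ in container 5; 31 m³ remain.
Put 18 m³ in container 5; 13 m³ remain.
Put 17 m³ in container 6; 33 m³ remain.
Put 17 m³ in container 6; 16 m³ remain.
Put 16 m³ in container 6; 0 m³ remain.
Put 16 m³ in container 7; 34 m³ remain.
Put 16 m³ in container 7; 18 m³ remain.
Put 16 m³ in container 7; 2 m³ remain.
Final containers: [21,21] [21,21] [21,20] [20,20] [19,18] [17,17,16] [16,16,16].

7 containers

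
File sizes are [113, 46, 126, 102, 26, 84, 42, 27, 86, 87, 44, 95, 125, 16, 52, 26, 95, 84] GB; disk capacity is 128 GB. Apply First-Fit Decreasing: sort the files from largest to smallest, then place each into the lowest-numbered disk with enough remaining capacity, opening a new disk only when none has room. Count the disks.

Sorted descending: 126, 125, 113, 102, 95, 95, 87, 86, 84, 84, 52, 46, 44, 42, 27, 26, 26, 16.
disk 1: place 126 GB, 2 GB left
disk 2: place 125 GB, 3 GB left
disk 3: place 113 GB, 15 GB left
disk 4: place 102 GB, 26 GB left
disk 5: place 95 GB, 33 GB left
disk 6: place 95 GB, 33 GB left
disk 7: place 87 GB, 41 GB left
disk 8: place 86 GB, 42 GB left
disk 9: place 84 GB, 44 GB left
disk 10: place 84 GB, 44 GB left
disk 11: place 52 GB, 76 GB left
disk 11: place 46 GB, 30 GB left
disk 9: place 44 GB, 0 GB left
disk 8: place 42 GB, 0 GB left
disk 5: place 27 GB, 6 GB left
disk 4: place 26 GB, 0 GB left
disk 6: place 26 GB, 7 GB left
disk 7: place 16 GB, 25 GB left

11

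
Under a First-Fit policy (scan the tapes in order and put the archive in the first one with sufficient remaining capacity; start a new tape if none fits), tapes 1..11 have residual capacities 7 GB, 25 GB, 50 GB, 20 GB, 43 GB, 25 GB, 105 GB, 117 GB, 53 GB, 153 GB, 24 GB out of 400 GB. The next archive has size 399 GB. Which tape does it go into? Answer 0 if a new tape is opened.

0

No tape has ≥ 399 GB free, so a new tape is opened.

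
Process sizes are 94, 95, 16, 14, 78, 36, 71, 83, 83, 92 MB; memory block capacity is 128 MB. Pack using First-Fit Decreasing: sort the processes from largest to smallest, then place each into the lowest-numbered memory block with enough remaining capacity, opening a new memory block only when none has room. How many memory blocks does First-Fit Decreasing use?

Sorted descending: 95, 94, 92, 83, 83, 78, 71, 36, 16, 14.
95 MB → memory block 1 (remaining 33 MB)
94 MB → memory block 2 (remaining 34 MB)
92 MB → memory block 3 (remaining 36 MB)
83 MB → memory block 4 (remaining 45 MB)
83 MB → memory block 5 (remaining 45 MB)
78 MB → memory block 6 (remaining 50 MB)
71 MB → memory block 7 (remaining 57 MB)
36 MB → memory block 3 (remaining 0 MB)
16 MB → memory block 1 (remaining 17 MB)
14 MB → memory block 1 (remaining 3 MB)
Final memory blocks: [95,16,14] [94] [92,36] [83] [83] [78] [71].

7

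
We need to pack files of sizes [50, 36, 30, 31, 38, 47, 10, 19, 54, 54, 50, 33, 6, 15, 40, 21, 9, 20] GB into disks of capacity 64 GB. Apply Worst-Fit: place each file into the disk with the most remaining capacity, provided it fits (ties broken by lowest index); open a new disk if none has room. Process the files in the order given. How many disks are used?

Put 50 GB in disk 1; 14 GB remain.
Put 36 GB in disk 2; 28 GB remain.
Put 30 GB in disk 3; 34 GB remain.
Put 31 GB in disk 3; 3 GB remain.
Put 38 GB in disk 4; 26 GB remain.
Put 47 GB in disk 5; 17 GB remain.
Put 10 GB in disk 2; 18 GB remain.
Put 19 GB in disk 4; 7 GB remain.
Put 54 GB in disk 6; 10 GB remain.
Put 54 GB in disk 7; 10 GB remain.
Put 50 GB in disk 8; 14 GB remain.
Put 33 GB in disk 9; 31 GB remain.
Put 6 GB in disk 9; 25 GB remain.
Put 15 GB in disk 9; 10 GB remain.
Put 40 GB in disk 10; 24 GB remain.
Put 21 GB in disk 10; 3 GB remain.
Put 9 GB in disk 2; 9 GB remain.
Put 20 GB in disk 11; 44 GB remain.
Final disks: [50] [36,10,9] [30,31] [38,19] [47] [54] [54] [50] [33,6,15] [40,21] [20].

11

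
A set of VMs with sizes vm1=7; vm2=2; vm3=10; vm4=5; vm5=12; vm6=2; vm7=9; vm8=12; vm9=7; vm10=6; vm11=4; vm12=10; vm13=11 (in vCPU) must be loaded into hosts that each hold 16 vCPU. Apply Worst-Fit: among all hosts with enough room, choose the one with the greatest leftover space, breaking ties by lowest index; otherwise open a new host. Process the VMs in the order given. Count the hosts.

host 1: place vm1 (7 vCPU), 9 vCPU left
host 1: place vm2 (2 vCPU), 7 vCPU left
host 2: place vm3 (10 vCPU), 6 vCPU left
host 1: place vm4 (5 vCPU), 2 vCPU left
host 3: place vm5 (12 vCPU), 4 vCPU left
host 2: place vm6 (2 vCPU), 4 vCPU left
host 4: place vm7 (9 vCPU), 7 vCPU left
host 5: place vm8 (12 vCPU), 4 vCPU left
host 4: place vm9 (7 vCPU), 0 vCPU left
host 6: place vm10 (6 vCPU), 10 vCPU left
host 6: place vm11 (4 vCPU), 6 vCPU left
host 7: place vm12 (10 vCPU), 6 vCPU left
host 8: place vm13 (11 vCPU), 5 vCPU left

8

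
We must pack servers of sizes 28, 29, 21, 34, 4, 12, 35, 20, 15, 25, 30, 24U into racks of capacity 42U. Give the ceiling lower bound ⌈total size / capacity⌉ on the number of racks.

Total size = 28 + 29 + 21 + 34 + 4 + 12 + 35 + 20 + 15 + 25 + 30 + 24 = 277U.
⌈277 / 42⌉ = 7.

7 racks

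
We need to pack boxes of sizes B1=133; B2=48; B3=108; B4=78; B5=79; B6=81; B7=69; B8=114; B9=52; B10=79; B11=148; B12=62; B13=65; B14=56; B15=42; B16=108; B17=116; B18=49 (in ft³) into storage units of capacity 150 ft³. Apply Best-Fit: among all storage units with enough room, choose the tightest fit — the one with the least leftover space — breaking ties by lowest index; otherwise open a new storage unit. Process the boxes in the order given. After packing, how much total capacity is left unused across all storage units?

313

Put B1 (133 ft³) in storage unit 1; 17 ft³ remain.
Put B2 (48 ft³) in storage unit 2; 102 ft³ remain.
Put B3 (108 ft³) in storage unit 3; 42 ft³ remain.
Put B4 (78 ft³) in storage unit 2; 24 ft³ remain.
Put B5 (79 ft³) in storage unit 4; 71 ft³ remain.
Put B6 (81 ft³) in storage unit 5; 69 ft³ remain.
Put B7 (69 ft³) in storage unit 5; 0 ft³ remain.
Put B8 (114 ft³) in storage unit 6; 36 ft³ remain.
Put B9 (52 ft³) in storage unit 4; 19 ft³ remain.
Put B10 (79 ft³) in storage unit 7; 71 ft³ remain.
Put B11 (148 ft³) in storage unit 8; 2 ft³ remain.
Put B12 (62 ft³) in storage unit 7; 9 ft³ remain.
Put B13 (65 ft³) in storage unit 9; 85 ft³ remain.
Put B14 (56 ft³) in storage unit 9; 29 ft³ remain.
Put B15 (42 ft³) in storage unit 3; 0 ft³ remain.
Put B16 (108 ft³) in storage unit 10; 42 ft³ remain.
Put B17 (116 ft³) in storage unit 11; 34 ft³ remain.
Put B18 (49 ft³) in storage unit 12; 101 ft³ remain.
12 storage units × 150 ft³ = 1800 ft³; used 1487 ft³; unused 313 ft³.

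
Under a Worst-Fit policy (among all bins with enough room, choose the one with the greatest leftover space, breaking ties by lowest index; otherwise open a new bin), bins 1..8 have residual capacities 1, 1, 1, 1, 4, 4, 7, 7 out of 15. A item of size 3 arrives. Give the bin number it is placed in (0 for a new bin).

7

Bins with room: bin 5 (4), bin 6 (4), bin 7 (7), bin 8 (7).
Most room is bin 7 with 7 free.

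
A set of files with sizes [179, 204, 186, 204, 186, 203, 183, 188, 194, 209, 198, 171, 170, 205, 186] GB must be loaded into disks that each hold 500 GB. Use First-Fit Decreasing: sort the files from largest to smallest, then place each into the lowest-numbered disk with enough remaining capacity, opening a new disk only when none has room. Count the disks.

Sorted descending: 209, 205, 204, 204, 203, 198, 194, 188, 186, 186, 186, 183, 179, 171, 170.
disk 1: place 209 GB, 291 GB left
disk 1: place 205 GB, 86 GB left
disk 2: place 204 GB, 296 GB left
disk 2: place 204 GB, 92 GB left
disk 3: place 203 GB, 297 GB left
disk 3: place 198 GB, 99 GB left
disk 4: place 194 GB, 306 GB left
disk 4: place 188 GB, 118 GB left
disk 5: place 186 GB, 314 GB left
disk 5: place 186 GB, 128 GB left
disk 6: place 186 GB, 314 GB left
disk 6: place 183 GB, 131 GB left
disk 7: place 179 GB, 321 GB left
disk 7: place 171 GB, 150 GB left
disk 8: place 170 GB, 330 GB left
Final disks: [209,205] [204,204] [203,198] [194,188] [186,186] [186,183] [179,171] [170].

8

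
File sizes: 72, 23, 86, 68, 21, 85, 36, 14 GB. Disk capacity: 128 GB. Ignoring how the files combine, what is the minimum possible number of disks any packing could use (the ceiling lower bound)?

4 disks

Total size = 72 + 23 + 86 + 68 + 21 + 85 + 36 + 14 = 405 GB.
⌈405 / 128⌉ = 4.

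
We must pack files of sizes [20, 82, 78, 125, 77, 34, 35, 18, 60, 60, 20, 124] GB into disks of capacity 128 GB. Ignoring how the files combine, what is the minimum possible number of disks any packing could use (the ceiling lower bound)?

Total size = 20 + 82 + 78 + 125 + 77 + 34 + 35 + 18 + 60 + 60 + 20 + 124 = 733 GB.
⌈733 / 128⌉ = 6.

6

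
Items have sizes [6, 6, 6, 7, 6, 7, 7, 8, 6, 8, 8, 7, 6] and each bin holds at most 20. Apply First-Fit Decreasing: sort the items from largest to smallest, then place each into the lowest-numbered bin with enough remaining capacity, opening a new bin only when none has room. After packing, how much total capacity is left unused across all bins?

Sorted descending: 8, 8, 8, 7, 7, 7, 7, 6, 6, 6, 6, 6, 6.
8 → bin 1 (remaining 12)
8 → bin 1 (remaining 4)
8 → bin 2 (remaining 12)
7 → bin 2 (remaining 5)
7 → bin 3 (remaining 13)
7 → bin 3 (remaining 6)
7 → bin 4 (remaining 13)
6 → bin 3 (remaining 0)
6 → bin 4 (remaining 7)
6 → bin 4 (remaining 1)
6 → bin 5 (remaining 14)
6 → bin 5 (remaining 8)
6 → bin 5 (remaining 2)
5 bins × 20 = 100; used 88; unused 12.

12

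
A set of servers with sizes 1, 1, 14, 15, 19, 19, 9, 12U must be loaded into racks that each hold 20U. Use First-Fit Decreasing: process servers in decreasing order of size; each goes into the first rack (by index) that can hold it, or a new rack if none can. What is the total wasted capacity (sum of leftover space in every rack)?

Sorted descending: 19, 19, 15, 14, 12, 9, 1, 1.
19U → rack 1 (remaining 1U)
19U → rack 2 (remaining 1U)
15U → rack 3 (remaining 5U)
14U → rack 4 (remaining 6U)
12U → rack 5 (remaining 8U)
9U → rack 6 (remaining 11U)
1U → rack 1 (remaining 0U)
1U → rack 2 (remaining 0U)
6 racks × 20U = 120U; used 90U; unused 30U.

30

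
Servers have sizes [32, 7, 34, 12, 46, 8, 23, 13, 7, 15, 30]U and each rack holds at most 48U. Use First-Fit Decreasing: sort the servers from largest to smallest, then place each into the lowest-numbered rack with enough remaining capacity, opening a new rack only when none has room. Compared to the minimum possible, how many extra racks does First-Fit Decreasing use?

0

First-Fit Decreasing: [46] [34,13] [32,15] [30,12] [23,8,7,7] → 5 racks.
Total size 227U; any packing needs at least ⌈227/48⌉ = 5 racks.
So 5 is already optimal.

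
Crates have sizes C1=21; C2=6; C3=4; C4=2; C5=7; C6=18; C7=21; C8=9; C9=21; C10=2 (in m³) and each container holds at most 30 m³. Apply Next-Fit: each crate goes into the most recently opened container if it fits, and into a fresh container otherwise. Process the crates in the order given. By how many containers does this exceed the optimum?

Next-Fit: [21,6] [4,2,7] [18] [21,9] [21,2] → 5 containers.
Total size 111 m³; any packing needs at least ⌈111/30⌉ = 4 containers.
An optimal packing achieves that bound: [21,9] [21,7,2] [21,6,2] [18,4] → 4 containers.
Excess: 5 − 4 = 1.

1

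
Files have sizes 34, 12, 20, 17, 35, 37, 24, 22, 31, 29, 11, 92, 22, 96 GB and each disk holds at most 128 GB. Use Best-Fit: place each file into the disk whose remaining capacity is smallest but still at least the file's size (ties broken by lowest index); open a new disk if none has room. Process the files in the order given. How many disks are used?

34 GB → disk 1 (remaining 94 GB)
12 GB → disk 1 (remaining 82 GB)
20 GB → disk 1 (remaining 62 GB)
17 GB → disk 1 (remaining 45 GB)
35 GB → disk 1 (remaining 10 GB)
37 GB → disk 2 (remaining 91 GB)
24 GB → disk 2 (remaining 67 GB)
22 GB → disk 2 (remaining 45 GB)
31 GB → disk 2 (remaining 14 GB)
29 GB → disk 3 (remaining 99 GB)
11 GB → disk 2 (remaining 3 GB)
92 GB → disk 3 (remaining 7 GB)
22 GB → disk 4 (remaining 106 GB)
96 GB → disk 4 (remaining 10 GB)

4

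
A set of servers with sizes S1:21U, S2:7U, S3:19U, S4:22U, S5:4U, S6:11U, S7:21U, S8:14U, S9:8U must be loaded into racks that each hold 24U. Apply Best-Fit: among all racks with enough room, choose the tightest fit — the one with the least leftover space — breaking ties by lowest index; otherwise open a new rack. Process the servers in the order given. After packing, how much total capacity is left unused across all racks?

Put S1 (21U) in rack 1; 3U remain.
Put S2 (7U) in rack 2; 17U remain.
Put S3 (19U) in rack 3; 5U remain.
Put S4 (22U) in rack 4; 2U remain.
Put S5 (4U) in rack 3; 1U remain.
Put S6 (11U) in rack 2; 6U remain.
Put S7 (21U) in rack 5; 3U remain.
Put S8 (14U) in rack 6; 10U remain.
Put S9 (8U) in rack 6; 2U remain.
6 racks × 24U = 144U; used 127U; unused 17U.

17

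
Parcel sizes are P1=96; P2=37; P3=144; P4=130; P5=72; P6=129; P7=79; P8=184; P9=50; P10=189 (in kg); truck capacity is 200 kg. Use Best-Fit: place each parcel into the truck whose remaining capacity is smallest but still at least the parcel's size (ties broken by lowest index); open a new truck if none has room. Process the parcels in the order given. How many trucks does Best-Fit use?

7

Put P1 (96 kg) in truck 1; 104 kg remain.
Put P2 (37 kg) in truck 1; 67 kg remain.
Put P3 (144 kg) in truck 2; 56 kg remain.
Put P4 (130 kg) in truck 3; 70 kg remain.
Put P5 (72 kg) in truck 4; 128 kg remain.
Put P6 (129 kg) in truck 5; 71 kg remain.
Put P7 (79 kg) in truck 4; 49 kg remain.
Put P8 (184 kg) in truck 6; 16 kg remain.
Put P9 (50 kg) in truck 2; 6 kg remain.
Put P10 (189 kg) in truck 7; 11 kg remain.
Final trucks: [96,37] [144,50] [130] [72,79] [129] [184] [189].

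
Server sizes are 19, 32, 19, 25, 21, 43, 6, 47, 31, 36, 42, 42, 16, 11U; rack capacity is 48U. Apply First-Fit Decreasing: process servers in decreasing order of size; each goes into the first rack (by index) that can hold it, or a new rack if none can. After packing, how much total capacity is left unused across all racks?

42

Sorted descending: 47, 43, 42, 42, 36, 32, 31, 25, 21, 19, 19, 16, 11, 6.
Put 47U in rack 1; 1U remain.
Put 43U in rack 2; 5U remain.
Put 42U in rack 3; 6U remain.
Put 42U in rack 4; 6U remain.
Put 36U in rack 5; 12U remain.
Put 32U in rack 6; 16U remain.
Put 31U in rack 7; 17U remain.
Put 25U in rack 8; 23U remain.
Put 21U in rack 8; 2U remain.
Put 19U in rack 9; 29U remain.
Put 19U in rack 9; 10U remain.
Put 16U in rack 6; 0U remain.
Put 11U in rack 5; 1U remain.
Put 6U in rack 3; 0U remain.
9 racks × 48U = 432U; used 390U; unused 42U.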